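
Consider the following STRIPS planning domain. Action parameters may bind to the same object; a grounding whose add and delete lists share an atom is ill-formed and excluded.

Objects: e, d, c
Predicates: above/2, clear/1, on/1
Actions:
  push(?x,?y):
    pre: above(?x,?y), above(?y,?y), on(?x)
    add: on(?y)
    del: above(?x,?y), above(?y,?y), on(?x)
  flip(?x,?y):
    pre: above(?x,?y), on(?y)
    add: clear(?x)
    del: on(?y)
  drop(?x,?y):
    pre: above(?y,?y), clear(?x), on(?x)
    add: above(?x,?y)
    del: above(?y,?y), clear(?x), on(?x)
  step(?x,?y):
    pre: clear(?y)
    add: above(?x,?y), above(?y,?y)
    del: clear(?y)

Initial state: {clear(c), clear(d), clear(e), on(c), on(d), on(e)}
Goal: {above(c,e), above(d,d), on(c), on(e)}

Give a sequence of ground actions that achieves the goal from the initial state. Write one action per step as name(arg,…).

1. step(e,d)  →  {above(d,d), above(e,d), clear(c), clear(e), on(c), on(d), on(e)}
2. step(c,e)  →  {above(c,e), above(d,d), above(e,d), above(e,e), clear(c), on(c), on(d), on(e)}

step(e,d); step(c,e)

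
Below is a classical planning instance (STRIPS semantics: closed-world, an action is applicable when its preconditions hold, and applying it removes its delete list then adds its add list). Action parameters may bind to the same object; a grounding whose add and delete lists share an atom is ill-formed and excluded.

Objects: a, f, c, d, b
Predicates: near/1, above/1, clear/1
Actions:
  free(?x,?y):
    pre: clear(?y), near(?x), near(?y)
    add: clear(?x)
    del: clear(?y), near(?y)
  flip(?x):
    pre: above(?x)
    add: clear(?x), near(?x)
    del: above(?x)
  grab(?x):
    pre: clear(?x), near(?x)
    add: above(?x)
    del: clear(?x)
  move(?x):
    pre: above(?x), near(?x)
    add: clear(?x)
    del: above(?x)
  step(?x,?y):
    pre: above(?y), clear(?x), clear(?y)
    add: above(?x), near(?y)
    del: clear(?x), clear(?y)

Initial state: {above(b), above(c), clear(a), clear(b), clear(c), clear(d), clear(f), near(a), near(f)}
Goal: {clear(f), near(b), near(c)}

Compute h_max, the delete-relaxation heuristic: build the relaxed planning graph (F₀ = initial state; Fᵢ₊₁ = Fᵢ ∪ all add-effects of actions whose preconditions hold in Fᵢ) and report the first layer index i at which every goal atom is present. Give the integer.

1

F0 = init (9 atoms)
F1 = F0 ∪ {above(a), above(d), above(f), near(b), near(c)}  (14 atoms)
goal ⊆ F1  ⇒  h_max = 1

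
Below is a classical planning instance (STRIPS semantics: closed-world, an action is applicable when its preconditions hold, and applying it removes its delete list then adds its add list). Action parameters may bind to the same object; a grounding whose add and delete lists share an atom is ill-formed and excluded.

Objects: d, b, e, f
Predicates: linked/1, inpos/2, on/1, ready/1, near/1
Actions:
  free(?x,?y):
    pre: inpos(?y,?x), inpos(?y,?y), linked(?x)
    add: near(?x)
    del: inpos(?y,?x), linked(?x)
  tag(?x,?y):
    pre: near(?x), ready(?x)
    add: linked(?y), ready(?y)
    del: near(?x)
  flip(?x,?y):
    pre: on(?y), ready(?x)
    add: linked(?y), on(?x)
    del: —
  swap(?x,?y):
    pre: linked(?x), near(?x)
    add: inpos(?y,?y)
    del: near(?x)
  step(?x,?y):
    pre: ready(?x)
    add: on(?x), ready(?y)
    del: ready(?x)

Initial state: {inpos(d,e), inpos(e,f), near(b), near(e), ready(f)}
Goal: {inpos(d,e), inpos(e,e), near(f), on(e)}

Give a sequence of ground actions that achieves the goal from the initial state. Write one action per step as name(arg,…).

step(f,b); tag(b,e); flip(e,f); swap(e,e); free(f,e)

1. step(f,b)  →  {inpos(d,e), inpos(e,f), near(b), near(e), on(f), ready(b)}
2. tag(b,e)  →  {inpos(d,e), inpos(e,f), linked(e), near(e), on(f), ready(b), ready(e)}
3. flip(e,f)  →  {inpos(d,e), inpos(e,f), linked(e), linked(f), near(e), on(e), on(f), ready(b), ready(e)}
4. swap(e,e)  →  {inpos(d,e), inpos(e,e), inpos(e,f), linked(e), linked(f), on(e), on(f), ready(b), ready(e)}
5. free(f,e)  →  {inpos(d,e), inpos(e,e), linked(e), near(f), on(e), on(f), ready(b), ready(e)}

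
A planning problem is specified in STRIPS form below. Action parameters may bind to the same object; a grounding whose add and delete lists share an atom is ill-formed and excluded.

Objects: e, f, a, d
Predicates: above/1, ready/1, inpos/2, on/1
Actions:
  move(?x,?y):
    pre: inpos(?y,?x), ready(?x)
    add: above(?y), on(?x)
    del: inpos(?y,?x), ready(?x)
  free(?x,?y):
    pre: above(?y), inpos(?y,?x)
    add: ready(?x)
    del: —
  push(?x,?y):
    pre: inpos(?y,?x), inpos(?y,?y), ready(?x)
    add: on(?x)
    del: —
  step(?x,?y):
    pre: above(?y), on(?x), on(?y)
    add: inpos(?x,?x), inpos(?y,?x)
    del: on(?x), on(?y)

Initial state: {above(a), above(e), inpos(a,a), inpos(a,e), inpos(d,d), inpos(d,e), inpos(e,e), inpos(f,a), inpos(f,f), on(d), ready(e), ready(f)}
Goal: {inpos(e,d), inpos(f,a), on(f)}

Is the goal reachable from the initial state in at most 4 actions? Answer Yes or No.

1. move(e,e)  →  {above(a), above(e), inpos(a,a), inpos(a,e), inpos(d,d), inpos(d,e), inpos(f,a), inpos(f,f), on(d), on(e), ready(f)}
2. move(f,f)  →  {above(a), above(e), above(f), inpos(a,a), inpos(a,e), inpos(d,d), inpos(d,e), inpos(f,a), on(d), on(e), on(f)}
3. step(d,e)  →  {above(a), above(e), above(f), inpos(a,a), inpos(a,e), inpos(d,d), inpos(d,e), inpos(e,d), inpos(f,a), on(f)}
optimal plan length = 3; 3 ≤ 4

Yes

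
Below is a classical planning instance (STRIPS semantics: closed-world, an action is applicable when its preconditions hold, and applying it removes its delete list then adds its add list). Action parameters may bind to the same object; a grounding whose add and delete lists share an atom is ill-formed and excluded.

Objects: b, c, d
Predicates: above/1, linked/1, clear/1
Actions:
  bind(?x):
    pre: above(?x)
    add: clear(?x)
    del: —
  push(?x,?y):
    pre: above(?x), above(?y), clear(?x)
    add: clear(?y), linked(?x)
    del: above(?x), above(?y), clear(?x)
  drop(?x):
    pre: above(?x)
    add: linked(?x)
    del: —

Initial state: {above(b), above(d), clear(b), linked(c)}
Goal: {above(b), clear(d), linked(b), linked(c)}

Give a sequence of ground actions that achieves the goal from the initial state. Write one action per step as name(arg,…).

bind(d); drop(b)

1. bind(d)  →  {above(b), above(d), clear(b), clear(d), linked(c)}
2. drop(b)  →  {above(b), above(d), clear(b), clear(d), linked(b), linked(c)}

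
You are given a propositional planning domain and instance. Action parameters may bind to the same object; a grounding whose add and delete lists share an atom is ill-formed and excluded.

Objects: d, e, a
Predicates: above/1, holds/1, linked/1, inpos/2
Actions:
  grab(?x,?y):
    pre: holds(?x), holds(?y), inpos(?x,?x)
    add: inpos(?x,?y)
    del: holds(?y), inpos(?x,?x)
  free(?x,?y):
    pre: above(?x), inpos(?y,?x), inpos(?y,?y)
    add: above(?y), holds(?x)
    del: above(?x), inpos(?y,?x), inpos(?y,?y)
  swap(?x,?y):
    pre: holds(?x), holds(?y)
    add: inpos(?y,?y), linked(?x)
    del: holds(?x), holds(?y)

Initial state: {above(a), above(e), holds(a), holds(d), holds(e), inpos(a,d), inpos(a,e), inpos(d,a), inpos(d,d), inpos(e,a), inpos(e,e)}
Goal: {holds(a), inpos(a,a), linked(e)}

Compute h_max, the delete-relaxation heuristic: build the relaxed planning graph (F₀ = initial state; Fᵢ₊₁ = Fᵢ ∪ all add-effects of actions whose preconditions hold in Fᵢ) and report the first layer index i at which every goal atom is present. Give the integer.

F0 = init (11 atoms)
F1 = F0 ∪ {above(d), inpos(a,a), inpos(d,e), inpos(e,d), linked(a), linked(d), linked(e)}  (18 atoms)
goal ⊆ F1  ⇒  h_max = 1

1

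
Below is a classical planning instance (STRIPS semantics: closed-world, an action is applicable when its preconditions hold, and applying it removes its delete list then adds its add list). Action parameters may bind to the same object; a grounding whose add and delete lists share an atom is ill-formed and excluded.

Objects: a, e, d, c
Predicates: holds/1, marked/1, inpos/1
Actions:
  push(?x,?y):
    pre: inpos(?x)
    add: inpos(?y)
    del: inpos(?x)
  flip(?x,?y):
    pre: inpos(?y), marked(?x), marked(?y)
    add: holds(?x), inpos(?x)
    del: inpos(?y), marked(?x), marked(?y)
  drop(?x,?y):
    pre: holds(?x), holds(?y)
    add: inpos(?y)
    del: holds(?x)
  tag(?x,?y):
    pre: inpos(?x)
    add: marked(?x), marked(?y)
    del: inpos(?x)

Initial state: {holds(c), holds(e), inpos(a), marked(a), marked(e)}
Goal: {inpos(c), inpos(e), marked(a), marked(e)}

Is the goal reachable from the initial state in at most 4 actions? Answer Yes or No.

Yes

1. push(a,e)  →  {holds(c), holds(e), inpos(e), marked(a), marked(e)}
2. drop(e,c)  →  {holds(c), inpos(c), inpos(e), marked(a), marked(e)}
optimal plan length = 2; 2 ≤ 4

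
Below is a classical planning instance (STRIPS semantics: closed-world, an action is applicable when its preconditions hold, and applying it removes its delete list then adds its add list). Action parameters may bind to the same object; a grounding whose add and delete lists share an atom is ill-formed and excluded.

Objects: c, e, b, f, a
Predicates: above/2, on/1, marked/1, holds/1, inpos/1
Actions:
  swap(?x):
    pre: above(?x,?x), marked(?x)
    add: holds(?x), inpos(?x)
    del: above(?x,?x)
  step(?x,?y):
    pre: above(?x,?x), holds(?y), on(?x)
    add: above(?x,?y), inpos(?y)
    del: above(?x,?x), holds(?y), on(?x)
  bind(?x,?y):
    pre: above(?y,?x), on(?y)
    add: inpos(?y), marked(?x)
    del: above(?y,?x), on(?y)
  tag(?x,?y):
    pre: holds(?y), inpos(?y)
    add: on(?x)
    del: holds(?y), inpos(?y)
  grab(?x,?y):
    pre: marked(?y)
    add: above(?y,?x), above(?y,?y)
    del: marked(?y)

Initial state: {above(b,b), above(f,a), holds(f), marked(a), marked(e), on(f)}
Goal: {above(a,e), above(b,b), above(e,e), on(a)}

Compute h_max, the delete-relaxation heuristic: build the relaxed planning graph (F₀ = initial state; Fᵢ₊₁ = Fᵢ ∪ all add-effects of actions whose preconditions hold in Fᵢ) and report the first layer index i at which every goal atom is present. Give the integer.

F0 = init (6 atoms)
F1 = F0 ∪ {above(a,a), above(a,b), above(a,c), above(a,e), above(a,f), above(e,a), above(e,b), above(e,c), above(e,e), above(e,f), inpos(f)}  (17 atoms)
F2 = F1 ∪ {holds(a), holds(e), inpos(a), inpos(e), on(a), on(b), on(c), on(e)}  (25 atoms)
goal ⊆ F2  ⇒  h_max = 2

2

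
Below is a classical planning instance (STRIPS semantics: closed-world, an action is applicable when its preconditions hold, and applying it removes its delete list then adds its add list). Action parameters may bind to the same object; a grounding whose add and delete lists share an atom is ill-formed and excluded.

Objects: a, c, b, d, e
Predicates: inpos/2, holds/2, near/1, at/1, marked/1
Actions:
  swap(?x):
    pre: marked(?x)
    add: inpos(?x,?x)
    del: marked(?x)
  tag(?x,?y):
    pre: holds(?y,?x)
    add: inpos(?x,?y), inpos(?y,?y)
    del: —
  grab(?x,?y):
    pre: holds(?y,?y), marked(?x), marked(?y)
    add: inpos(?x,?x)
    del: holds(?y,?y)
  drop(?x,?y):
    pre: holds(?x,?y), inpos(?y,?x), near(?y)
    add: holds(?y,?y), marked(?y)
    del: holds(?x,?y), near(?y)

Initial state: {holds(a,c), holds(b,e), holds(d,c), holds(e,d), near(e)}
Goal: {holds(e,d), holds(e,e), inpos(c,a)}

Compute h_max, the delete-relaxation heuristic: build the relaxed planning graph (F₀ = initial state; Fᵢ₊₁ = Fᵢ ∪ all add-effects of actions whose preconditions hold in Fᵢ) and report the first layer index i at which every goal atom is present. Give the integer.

F0 = init (5 atoms)
F1 = F0 ∪ {inpos(a,a), inpos(b,b), inpos(c,a), inpos(c,d), inpos(d,d), inpos(d,e), inpos(e,b), inpos(e,e)}  (13 atoms)
F2 = F1 ∪ {holds(e,e), marked(e)}  (15 atoms)
goal ⊆ F2  ⇒  h_max = 2

2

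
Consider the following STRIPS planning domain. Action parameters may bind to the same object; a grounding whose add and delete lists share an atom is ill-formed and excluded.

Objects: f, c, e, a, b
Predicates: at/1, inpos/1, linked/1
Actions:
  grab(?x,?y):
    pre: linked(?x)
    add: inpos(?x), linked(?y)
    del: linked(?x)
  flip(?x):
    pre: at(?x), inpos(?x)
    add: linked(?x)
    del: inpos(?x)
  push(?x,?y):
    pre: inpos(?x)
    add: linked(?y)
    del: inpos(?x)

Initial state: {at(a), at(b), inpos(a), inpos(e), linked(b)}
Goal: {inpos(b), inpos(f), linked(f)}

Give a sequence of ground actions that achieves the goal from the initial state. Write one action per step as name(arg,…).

1. grab(b,f)  →  {at(a), at(b), inpos(a), inpos(b), inpos(e), linked(f)}
2. grab(f,c)  →  {at(a), at(b), inpos(a), inpos(b), inpos(e), inpos(f), linked(c)}
3. grab(c,f)  →  {at(a), at(b), inpos(a), inpos(b), inpos(c), inpos(e), inpos(f), linked(f)}

grab(b,f); grab(f,c); grab(c,f)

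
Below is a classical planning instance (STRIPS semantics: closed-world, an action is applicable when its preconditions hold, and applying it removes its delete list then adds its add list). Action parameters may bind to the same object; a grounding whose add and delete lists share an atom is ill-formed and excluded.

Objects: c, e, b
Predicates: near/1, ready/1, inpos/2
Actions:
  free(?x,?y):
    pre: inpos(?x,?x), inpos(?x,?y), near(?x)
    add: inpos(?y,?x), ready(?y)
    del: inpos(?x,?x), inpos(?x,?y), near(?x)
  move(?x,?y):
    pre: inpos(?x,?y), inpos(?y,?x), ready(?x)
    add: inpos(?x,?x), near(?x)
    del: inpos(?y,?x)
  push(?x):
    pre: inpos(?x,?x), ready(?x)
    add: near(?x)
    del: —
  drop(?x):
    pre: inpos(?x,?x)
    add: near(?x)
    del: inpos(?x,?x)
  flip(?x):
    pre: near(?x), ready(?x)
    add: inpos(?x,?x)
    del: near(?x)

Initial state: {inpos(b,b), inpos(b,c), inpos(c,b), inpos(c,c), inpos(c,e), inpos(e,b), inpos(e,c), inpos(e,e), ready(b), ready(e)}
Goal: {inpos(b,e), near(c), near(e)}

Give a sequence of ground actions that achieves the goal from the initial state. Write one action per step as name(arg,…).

1. push(e)  →  {inpos(b,b), inpos(b,c), inpos(c,b), inpos(c,c), inpos(c,e), inpos(e,b), inpos(e,c), inpos(e,e), near(e), ready(b), ready(e)}
2. free(e,b)  →  {inpos(b,b), inpos(b,c), inpos(b,e), inpos(c,b), inpos(c,c), inpos(c,e), inpos(e,c), ready(b), ready(e)}
3. move(e,c)  →  {inpos(b,b), inpos(b,c), inpos(b,e), inpos(c,b), inpos(c,c), inpos(e,c), inpos(e,e), near(e), ready(b), ready(e)}
4. drop(c)  →  {inpos(b,b), inpos(b,c), inpos(b,e), inpos(c,b), inpos(e,c), inpos(e,e), near(c), near(e), ready(b), ready(e)}

push(e); free(e,b); move(e,c); drop(c)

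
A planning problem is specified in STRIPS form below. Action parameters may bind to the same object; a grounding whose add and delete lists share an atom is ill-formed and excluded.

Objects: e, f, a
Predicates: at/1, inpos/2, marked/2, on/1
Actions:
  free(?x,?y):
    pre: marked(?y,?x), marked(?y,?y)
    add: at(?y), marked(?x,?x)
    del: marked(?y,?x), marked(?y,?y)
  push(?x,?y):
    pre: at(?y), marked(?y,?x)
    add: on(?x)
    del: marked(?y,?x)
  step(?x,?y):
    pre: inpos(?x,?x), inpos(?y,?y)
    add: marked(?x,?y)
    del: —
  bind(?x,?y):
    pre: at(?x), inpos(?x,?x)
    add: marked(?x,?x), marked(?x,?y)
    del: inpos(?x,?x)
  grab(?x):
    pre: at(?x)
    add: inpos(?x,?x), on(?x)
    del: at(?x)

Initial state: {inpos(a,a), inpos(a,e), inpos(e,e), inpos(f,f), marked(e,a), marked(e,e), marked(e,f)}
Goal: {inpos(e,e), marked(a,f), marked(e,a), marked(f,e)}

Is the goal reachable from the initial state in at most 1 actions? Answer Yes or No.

1. step(f,e)  →  {inpos(a,a), inpos(a,e), inpos(e,e), inpos(f,f), marked(e,a), marked(e,e), marked(e,f), marked(f,e)}
2. step(a,f)  →  {inpos(a,a), inpos(a,e), inpos(e,e), inpos(f,f), marked(a,f), marked(e,a), marked(e,e), marked(e,f), marked(f,e)}
optimal plan length = 2; 2 > 1

No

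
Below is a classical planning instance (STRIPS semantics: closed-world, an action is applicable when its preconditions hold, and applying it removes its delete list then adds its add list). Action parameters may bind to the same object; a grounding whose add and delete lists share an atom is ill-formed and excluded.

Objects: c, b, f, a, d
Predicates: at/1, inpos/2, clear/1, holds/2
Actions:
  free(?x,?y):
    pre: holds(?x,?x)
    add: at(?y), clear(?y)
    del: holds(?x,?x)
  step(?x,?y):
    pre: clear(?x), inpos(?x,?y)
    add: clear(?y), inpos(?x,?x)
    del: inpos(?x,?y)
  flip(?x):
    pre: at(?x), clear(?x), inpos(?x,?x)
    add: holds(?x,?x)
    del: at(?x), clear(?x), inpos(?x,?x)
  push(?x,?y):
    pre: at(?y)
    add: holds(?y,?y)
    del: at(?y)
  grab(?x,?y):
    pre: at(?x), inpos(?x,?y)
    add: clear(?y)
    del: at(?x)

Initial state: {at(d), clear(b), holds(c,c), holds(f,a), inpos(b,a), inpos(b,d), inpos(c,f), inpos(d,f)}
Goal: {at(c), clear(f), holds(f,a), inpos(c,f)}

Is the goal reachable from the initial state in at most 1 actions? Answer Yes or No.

1. free(c,c)  →  {at(c), at(d), clear(b), clear(c), holds(f,a), inpos(b,a), inpos(b,d), inpos(c,f), inpos(d,f)}
2. grab(d,f)  →  {at(c), clear(b), clear(c), clear(f), holds(f,a), inpos(b,a), inpos(b,d), inpos(c,f), inpos(d,f)}
optimal plan length = 2; 2 > 1

No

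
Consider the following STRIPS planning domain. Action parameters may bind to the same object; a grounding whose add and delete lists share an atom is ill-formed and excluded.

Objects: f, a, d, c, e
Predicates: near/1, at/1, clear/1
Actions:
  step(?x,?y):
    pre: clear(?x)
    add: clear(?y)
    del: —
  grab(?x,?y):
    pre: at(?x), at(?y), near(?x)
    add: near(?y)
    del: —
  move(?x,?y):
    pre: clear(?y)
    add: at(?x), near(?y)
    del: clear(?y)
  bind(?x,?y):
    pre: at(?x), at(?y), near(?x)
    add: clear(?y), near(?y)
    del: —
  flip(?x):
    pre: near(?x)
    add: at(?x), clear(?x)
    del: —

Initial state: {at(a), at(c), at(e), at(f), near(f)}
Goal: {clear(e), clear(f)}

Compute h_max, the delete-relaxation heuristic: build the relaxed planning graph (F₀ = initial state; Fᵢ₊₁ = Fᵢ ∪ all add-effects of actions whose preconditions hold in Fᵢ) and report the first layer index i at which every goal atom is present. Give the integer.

1

F0 = init (5 atoms)
F1 = F0 ∪ {clear(a), clear(c), clear(e), clear(f), near(a), near(c), near(e)}  (12 atoms)
goal ⊆ F1  ⇒  h_max = 1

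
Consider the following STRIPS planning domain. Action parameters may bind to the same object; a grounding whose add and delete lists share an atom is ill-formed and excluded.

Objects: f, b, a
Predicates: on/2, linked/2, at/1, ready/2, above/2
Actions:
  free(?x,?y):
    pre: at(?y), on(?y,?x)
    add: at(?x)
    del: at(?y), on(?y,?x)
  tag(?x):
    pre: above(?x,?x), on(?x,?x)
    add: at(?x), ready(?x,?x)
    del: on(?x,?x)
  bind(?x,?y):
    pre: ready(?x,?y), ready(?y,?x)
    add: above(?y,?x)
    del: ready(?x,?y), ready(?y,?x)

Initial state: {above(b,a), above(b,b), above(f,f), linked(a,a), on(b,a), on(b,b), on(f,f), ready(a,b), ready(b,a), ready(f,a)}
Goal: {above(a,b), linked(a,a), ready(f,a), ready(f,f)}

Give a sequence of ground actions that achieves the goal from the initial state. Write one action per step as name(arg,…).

1. tag(f)  →  {above(b,a), above(b,b), above(f,f), at(f), linked(a,a), on(b,a), on(b,b), ready(a,b), ready(b,a), ready(f,a), ready(f,f)}
2. bind(b,a)  →  {above(a,b), above(b,a), above(b,b), above(f,f), at(f), linked(a,a), on(b,a), on(b,b), ready(f,a), ready(f,f)}

tag(f); bind(b,a)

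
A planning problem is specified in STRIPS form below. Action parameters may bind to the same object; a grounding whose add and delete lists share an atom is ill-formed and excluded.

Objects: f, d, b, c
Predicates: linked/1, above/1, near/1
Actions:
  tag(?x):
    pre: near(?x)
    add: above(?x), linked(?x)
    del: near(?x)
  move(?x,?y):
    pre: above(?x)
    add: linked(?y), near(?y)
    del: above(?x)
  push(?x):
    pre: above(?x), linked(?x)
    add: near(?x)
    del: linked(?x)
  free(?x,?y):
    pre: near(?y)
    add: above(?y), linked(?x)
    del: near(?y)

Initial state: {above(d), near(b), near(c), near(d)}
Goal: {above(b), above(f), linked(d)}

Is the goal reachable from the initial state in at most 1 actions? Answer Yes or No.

1. tag(b)  →  {above(b), above(d), linked(b), near(c), near(d)}
2. move(d,f)  →  {above(b), linked(b), linked(f), near(c), near(d), near(f)}
3. free(d,f)  →  {above(b), above(f), linked(b), linked(d), linked(f), near(c), near(d)}
optimal plan length = 3; 3 > 1

No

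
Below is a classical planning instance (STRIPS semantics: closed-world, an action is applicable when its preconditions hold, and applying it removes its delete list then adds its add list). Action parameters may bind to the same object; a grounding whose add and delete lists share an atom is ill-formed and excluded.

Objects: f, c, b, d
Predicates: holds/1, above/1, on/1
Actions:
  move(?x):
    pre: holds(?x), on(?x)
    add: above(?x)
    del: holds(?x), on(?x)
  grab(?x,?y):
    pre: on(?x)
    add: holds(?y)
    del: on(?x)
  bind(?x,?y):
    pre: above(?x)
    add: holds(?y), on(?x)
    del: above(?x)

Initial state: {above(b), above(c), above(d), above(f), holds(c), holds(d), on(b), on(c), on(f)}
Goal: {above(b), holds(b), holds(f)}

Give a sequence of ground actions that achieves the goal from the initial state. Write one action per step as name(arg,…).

grab(f,f); grab(c,b)

1. grab(f,f)  →  {above(b), above(c), above(d), above(f), holds(c), holds(d), holds(f), on(b), on(c)}
2. grab(c,b)  →  {above(b), above(c), above(d), above(f), holds(b), holds(c), holds(d), holds(f), on(b)}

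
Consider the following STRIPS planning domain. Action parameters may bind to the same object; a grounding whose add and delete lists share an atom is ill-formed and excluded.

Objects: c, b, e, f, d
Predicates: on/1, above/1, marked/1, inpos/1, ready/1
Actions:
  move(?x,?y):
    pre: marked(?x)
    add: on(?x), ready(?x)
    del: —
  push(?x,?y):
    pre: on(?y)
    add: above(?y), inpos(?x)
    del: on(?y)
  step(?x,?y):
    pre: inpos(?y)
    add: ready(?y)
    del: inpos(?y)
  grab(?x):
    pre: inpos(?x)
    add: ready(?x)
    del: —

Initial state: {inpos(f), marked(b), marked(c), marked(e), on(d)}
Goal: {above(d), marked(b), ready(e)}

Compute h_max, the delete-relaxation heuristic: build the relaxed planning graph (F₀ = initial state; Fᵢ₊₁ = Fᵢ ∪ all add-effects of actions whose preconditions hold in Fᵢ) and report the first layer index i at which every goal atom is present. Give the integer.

F0 = init (5 atoms)
F1 = F0 ∪ {above(d), inpos(b), inpos(c), inpos(d), inpos(e), on(b), on(c), on(e), ready(b), ready(c), ready(e), ready(f)}  (17 atoms)
goal ⊆ F1  ⇒  h_max = 1

1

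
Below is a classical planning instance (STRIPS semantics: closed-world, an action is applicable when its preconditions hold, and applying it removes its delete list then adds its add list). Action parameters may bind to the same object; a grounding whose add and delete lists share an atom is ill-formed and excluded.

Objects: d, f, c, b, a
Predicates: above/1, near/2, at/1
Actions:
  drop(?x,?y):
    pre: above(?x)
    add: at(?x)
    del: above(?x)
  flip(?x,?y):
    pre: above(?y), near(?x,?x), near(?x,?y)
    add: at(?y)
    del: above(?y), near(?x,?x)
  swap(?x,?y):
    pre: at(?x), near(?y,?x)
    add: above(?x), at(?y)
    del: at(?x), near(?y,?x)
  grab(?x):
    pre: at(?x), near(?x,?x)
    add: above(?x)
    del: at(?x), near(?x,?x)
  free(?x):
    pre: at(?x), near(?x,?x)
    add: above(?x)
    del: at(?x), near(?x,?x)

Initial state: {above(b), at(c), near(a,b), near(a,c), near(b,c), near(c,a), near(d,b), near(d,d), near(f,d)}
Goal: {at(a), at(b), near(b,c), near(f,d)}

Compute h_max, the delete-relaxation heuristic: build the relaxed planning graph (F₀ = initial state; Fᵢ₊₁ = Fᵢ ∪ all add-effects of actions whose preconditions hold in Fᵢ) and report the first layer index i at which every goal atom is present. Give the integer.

1

F0 = init (9 atoms)
F1 = F0 ∪ {above(c), at(a), at(b)}  (12 atoms)
goal ⊆ F1  ⇒  h_max = 1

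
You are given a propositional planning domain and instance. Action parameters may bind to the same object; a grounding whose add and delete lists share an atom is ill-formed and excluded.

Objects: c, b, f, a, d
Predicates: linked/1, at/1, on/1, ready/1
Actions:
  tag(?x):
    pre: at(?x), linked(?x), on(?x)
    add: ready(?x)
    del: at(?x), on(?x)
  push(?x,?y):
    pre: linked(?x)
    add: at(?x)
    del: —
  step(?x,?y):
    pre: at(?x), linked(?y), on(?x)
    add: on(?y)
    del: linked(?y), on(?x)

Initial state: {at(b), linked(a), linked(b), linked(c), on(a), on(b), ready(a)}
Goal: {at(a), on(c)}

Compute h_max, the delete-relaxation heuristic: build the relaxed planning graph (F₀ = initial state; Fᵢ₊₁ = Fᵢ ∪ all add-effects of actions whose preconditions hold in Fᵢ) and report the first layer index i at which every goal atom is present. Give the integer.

F0 = init (7 atoms)
F1 = F0 ∪ {at(a), at(c), on(c), ready(b)}  (11 atoms)
goal ⊆ F1  ⇒  h_max = 1

1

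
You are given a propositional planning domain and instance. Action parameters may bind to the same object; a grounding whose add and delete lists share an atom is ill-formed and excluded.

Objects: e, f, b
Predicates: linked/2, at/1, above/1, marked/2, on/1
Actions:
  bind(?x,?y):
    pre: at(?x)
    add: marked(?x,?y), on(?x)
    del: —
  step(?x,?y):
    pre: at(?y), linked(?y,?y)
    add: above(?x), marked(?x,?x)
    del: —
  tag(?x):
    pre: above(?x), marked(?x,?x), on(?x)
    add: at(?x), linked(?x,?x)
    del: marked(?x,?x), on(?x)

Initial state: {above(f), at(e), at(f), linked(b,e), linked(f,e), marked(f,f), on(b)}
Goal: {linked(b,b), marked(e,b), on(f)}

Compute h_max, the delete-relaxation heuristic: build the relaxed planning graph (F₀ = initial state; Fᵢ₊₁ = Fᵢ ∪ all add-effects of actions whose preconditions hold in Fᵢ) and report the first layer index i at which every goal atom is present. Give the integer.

4

F0 = init (7 atoms)
F1 = F0 ∪ {marked(e,b), marked(e,e), marked(e,f), marked(f,b), marked(f,e), on(e), on(f)}  (14 atoms)
F2 = F1 ∪ {linked(f,f)}  (15 atoms)
F3 = F2 ∪ {above(b), above(e), marked(b,b)}  (18 atoms)
F4 = F3 ∪ {at(b), linked(b,b), linked(e,e)}  (21 atoms)
goal ⊆ F4  ⇒  h_max = 4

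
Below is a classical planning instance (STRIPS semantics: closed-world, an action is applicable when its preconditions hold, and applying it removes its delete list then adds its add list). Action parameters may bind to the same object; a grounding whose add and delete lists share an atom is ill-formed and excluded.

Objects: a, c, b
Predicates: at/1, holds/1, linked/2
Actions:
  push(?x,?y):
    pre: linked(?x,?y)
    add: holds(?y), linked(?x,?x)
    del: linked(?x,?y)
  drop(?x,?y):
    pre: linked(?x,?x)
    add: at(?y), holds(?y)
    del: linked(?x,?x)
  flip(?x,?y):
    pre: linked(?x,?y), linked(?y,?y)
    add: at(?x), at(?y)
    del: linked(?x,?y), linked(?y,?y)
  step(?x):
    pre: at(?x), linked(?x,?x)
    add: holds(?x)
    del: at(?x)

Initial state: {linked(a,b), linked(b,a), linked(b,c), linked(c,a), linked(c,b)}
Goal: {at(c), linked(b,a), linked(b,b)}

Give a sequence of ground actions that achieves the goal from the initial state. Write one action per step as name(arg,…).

1. push(a,b)  →  {holds(b), linked(a,a), linked(b,a), linked(b,c), linked(c,a), linked(c,b)}
2. push(b,c)  →  {holds(b), holds(c), linked(a,a), linked(b,a), linked(b,b), linked(c,a), linked(c,b)}
3. drop(a,c)  →  {at(c), holds(b), holds(c), linked(b,a), linked(b,b), linked(c,a), linked(c,b)}

push(a,b); push(b,c); drop(a,c)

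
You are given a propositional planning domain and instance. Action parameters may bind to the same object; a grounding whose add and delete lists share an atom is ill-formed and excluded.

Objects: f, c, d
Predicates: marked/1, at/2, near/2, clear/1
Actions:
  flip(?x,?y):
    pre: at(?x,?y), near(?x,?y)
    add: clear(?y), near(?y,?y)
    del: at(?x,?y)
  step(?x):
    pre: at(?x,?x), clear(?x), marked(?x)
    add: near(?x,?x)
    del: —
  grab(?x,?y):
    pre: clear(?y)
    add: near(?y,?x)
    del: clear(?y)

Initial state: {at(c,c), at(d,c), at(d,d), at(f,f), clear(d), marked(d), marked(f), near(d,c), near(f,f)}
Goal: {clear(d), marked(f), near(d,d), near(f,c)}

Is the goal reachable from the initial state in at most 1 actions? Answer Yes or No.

No

1. flip(f,f)  →  {at(c,c), at(d,c), at(d,d), clear(d), clear(f), marked(d), marked(f), near(d,c), near(f,f)}
2. step(d)  →  {at(c,c), at(d,c), at(d,d), clear(d), clear(f), marked(d), marked(f), near(d,c), near(d,d), near(f,f)}
3. grab(c,f)  →  {at(c,c), at(d,c), at(d,d), clear(d), marked(d), marked(f), near(d,c), near(d,d), near(f,c), near(f,f)}
optimal plan length = 3; 3 > 1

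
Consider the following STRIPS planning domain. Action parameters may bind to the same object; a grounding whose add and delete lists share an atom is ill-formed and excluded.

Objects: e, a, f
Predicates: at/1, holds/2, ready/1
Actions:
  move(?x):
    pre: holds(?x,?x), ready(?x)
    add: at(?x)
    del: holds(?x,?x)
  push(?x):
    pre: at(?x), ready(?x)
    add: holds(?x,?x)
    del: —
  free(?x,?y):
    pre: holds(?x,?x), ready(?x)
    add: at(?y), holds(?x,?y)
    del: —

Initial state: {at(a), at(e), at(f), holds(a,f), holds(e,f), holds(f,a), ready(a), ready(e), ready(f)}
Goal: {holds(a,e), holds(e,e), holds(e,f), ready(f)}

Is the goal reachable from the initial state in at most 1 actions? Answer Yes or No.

No

1. push(e)  →  {at(a), at(e), at(f), holds(a,f), holds(e,e), holds(e,f), holds(f,a), ready(a), ready(e), ready(f)}
2. push(a)  →  {at(a), at(e), at(f), holds(a,a), holds(a,f), holds(e,e), holds(e,f), holds(f,a), ready(a), ready(e), ready(f)}
3. free(a,e)  →  {at(a), at(e), at(f), holds(a,a), holds(a,e), holds(a,f), holds(e,e), holds(e,f), holds(f,a), ready(a), ready(e), ready(f)}
optimal plan length = 3; 3 > 1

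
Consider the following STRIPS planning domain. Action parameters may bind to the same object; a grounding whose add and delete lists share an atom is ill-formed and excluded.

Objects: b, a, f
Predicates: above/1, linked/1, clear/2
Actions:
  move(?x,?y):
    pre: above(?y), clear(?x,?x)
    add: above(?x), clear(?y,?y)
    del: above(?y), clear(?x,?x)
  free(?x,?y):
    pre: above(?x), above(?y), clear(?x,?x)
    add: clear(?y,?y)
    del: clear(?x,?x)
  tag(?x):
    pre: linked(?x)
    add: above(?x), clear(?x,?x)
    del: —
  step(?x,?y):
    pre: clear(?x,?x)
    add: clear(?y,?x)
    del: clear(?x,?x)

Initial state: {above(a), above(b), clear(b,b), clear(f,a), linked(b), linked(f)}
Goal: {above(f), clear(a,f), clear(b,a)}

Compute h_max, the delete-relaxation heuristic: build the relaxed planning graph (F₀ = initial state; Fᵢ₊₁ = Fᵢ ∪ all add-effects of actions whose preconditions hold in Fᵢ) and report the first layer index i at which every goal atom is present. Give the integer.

2

F0 = init (6 atoms)
F1 = F0 ∪ {above(f), clear(a,a), clear(a,b), clear(f,b), clear(f,f)}  (11 atoms)
F2 = F1 ∪ {clear(a,f), clear(b,a), clear(b,f)}  (14 atoms)
goal ⊆ F2  ⇒  h_max = 2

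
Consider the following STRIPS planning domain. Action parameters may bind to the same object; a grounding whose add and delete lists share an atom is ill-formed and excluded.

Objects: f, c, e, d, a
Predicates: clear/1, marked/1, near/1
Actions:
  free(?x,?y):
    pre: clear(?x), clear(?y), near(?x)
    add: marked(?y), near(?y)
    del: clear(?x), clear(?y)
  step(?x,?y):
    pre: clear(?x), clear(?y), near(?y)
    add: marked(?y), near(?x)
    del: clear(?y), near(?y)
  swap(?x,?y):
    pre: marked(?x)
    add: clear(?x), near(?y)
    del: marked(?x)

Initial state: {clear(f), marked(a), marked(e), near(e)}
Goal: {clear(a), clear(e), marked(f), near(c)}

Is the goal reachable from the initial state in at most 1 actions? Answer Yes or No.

No

1. swap(e,f)  →  {clear(e), clear(f), marked(a), near(e), near(f)}
2. free(f,f)  →  {clear(e), marked(a), marked(f), near(e), near(f)}
3. swap(a,c)  →  {clear(a), clear(e), marked(f), near(c), near(e), near(f)}
optimal plan length = 3; 3 > 1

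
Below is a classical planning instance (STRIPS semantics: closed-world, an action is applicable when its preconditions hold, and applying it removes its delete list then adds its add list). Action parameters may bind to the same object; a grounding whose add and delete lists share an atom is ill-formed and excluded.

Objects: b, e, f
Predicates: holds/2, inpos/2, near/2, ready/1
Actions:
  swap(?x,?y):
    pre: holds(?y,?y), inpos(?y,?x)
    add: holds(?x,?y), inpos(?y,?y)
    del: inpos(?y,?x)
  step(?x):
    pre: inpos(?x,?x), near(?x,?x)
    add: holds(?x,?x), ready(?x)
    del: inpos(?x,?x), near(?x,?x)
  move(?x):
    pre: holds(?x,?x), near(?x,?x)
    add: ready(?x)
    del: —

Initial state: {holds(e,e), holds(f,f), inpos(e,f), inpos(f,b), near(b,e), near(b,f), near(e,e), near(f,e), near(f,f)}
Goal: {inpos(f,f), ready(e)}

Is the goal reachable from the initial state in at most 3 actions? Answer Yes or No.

Yes

1. swap(b,f)  →  {holds(b,f), holds(e,e), holds(f,f), inpos(e,f), inpos(f,f), near(b,e), near(b,f), near(e,e), near(f,e), near(f,f)}
2. move(e)  →  {holds(b,f), holds(e,e), holds(f,f), inpos(e,f), inpos(f,f), near(b,e), near(b,f), near(e,e), near(f,e), near(f,f), ready(e)}
optimal plan length = 2; 2 ≤ 3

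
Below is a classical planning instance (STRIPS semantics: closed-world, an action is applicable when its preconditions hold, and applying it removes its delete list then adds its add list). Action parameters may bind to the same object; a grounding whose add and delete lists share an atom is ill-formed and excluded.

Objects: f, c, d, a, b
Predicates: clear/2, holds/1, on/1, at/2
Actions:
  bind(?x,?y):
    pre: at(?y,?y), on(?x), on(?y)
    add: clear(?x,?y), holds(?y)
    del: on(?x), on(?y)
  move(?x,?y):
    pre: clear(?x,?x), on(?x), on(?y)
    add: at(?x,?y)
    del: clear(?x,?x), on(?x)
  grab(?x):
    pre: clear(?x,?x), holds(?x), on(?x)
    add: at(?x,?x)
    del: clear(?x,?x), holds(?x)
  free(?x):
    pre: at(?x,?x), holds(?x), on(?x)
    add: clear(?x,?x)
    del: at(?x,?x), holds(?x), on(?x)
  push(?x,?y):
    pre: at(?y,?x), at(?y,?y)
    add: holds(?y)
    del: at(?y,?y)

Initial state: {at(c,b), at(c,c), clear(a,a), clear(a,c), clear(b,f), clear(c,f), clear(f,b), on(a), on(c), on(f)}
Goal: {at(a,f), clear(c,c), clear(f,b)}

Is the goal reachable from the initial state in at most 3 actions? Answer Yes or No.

Yes

1. bind(c,c)  →  {at(c,b), at(c,c), clear(a,a), clear(a,c), clear(b,f), clear(c,c), clear(c,f), clear(f,b), holds(c), on(a), on(f)}
2. move(a,f)  →  {at(a,f), at(c,b), at(c,c), clear(a,c), clear(b,f), clear(c,c), clear(c,f), clear(f,b), holds(c), on(f)}
optimal plan length = 2; 2 ≤ 3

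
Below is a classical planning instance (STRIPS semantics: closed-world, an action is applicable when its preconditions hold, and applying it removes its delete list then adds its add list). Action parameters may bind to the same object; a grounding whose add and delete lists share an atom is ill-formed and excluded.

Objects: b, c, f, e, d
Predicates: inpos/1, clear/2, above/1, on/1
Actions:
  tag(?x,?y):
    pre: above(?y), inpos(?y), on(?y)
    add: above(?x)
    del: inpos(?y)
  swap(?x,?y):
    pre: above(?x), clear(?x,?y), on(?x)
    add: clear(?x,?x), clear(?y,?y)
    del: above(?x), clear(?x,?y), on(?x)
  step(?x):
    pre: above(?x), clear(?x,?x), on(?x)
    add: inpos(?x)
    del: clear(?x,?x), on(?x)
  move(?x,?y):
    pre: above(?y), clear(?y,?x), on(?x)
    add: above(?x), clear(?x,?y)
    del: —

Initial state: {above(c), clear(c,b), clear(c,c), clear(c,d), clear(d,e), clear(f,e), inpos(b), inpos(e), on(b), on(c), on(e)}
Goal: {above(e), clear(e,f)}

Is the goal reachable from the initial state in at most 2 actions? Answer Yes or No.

1. move(b,c)  →  {above(b), above(c), clear(b,c), clear(c,b), clear(c,c), clear(c,d), clear(d,e), clear(f,e), inpos(b), inpos(e), on(b), on(c), on(e)}
2. tag(f,b)  →  {above(b), above(c), above(f), clear(b,c), clear(c,b), clear(c,c), clear(c,d), clear(d,e), clear(f,e), inpos(e), on(b), on(c), on(e)}
3. move(e,f)  →  {above(b), above(c), above(e), above(f), clear(b,c), clear(c,b), clear(c,c), clear(c,d), clear(d,e), clear(e,f), clear(f,e), inpos(e), on(b), on(c), on(e)}
optimal plan length = 3; 3 > 2

No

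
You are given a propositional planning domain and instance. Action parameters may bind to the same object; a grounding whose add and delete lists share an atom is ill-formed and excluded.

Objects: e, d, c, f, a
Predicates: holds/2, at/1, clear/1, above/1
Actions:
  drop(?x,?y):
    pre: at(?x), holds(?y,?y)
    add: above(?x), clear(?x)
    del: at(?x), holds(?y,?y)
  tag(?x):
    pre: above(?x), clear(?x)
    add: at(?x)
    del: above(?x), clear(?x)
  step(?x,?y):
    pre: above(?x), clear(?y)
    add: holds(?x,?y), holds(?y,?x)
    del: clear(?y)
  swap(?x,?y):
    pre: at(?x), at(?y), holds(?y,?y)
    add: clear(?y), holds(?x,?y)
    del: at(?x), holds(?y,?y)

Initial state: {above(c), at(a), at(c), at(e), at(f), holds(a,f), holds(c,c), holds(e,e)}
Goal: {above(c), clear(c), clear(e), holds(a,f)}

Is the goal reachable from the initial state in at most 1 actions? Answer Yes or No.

No

1. drop(e,e)  →  {above(c), above(e), at(a), at(c), at(f), clear(e), holds(a,f), holds(c,c)}
2. drop(c,c)  →  {above(c), above(e), at(a), at(f), clear(c), clear(e), holds(a,f)}
optimal plan length = 2; 2 > 1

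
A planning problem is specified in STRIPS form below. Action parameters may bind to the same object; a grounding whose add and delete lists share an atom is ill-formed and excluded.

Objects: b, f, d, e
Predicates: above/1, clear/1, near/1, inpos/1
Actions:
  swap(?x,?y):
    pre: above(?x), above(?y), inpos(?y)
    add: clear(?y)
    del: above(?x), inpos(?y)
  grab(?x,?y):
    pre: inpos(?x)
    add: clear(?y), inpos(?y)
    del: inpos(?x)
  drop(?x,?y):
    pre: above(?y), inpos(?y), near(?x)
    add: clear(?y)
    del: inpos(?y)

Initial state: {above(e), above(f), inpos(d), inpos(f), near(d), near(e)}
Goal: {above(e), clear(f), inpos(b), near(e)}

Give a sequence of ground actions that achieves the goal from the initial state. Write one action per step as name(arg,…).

1. swap(f,f)  →  {above(e), clear(f), inpos(d), near(d), near(e)}
2. grab(d,b)  →  {above(e), clear(b), clear(f), inpos(b), near(d), near(e)}

swap(f,f); grab(d,b)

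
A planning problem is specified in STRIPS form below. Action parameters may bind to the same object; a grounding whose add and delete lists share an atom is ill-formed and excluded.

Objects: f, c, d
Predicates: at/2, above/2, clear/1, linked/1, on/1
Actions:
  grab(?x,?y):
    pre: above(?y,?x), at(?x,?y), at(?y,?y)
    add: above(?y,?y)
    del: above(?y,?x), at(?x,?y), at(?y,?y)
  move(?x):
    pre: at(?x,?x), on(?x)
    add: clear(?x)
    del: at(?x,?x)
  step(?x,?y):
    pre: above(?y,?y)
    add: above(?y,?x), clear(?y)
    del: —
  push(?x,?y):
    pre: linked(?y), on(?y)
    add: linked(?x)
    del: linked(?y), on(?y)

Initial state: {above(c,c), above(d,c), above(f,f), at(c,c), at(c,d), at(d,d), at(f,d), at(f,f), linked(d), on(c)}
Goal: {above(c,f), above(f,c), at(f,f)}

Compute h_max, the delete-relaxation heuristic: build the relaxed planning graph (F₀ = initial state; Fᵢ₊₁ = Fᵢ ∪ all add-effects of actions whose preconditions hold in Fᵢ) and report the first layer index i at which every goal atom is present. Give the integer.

F0 = init (10 atoms)
F1 = F0 ∪ {above(c,d), above(c,f), above(d,d), above(f,c), above(f,d), clear(c), clear(f)}  (17 atoms)
goal ⊆ F1  ⇒  h_max = 1

1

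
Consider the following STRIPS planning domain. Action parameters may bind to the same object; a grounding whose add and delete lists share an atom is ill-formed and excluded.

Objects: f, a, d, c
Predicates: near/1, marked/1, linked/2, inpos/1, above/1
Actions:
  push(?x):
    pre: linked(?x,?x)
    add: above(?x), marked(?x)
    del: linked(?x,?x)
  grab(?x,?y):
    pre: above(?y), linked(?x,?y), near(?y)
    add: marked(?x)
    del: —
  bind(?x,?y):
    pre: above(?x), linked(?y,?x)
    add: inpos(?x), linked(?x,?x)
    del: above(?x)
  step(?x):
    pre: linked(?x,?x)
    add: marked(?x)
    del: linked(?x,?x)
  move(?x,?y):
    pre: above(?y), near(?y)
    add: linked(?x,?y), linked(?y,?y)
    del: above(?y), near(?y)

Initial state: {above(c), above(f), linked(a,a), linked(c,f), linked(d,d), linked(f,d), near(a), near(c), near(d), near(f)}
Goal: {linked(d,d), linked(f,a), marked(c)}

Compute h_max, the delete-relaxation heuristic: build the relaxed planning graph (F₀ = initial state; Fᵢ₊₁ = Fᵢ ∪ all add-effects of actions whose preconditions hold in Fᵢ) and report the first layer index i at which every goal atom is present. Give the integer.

2

F0 = init (10 atoms)
F1 = F0 ∪ {above(a), above(d), inpos(f), linked(a,c), linked(a,f), linked(c,c), linked(d,c), linked(d,f), linked(f,c), linked(f,f), marked(a), marked(c), marked(d)}  (23 atoms)
F2 = F1 ∪ {inpos(a), inpos(c), inpos(d), linked(a,d), linked(c,a), linked(c,d), linked(d,a), linked(f,a), marked(f)}  (32 atoms)
goal ⊆ F2  ⇒  h_max = 2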